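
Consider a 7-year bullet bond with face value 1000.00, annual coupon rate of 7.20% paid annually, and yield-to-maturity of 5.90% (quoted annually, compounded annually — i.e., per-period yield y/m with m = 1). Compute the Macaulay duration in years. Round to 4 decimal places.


Coupon per period c = face * coupon_rate / m = 72.000000
Periods per year m = 1; per-period yield y/m = 0.059000
Number of cashflows N = 7
Cashflows (t years, CF_t, discount factor 1/(1+y/m)^(m*t), PV):
  t = 1.0000: CF_t = 72.000000, DF = 0.944287, PV = 67.988669
  t = 2.0000: CF_t = 72.000000, DF = 0.891678, PV = 64.200820
  t = 3.0000: CF_t = 72.000000, DF = 0.842000, PV = 60.624004
  t = 4.0000: CF_t = 72.000000, DF = 0.795090, PV = 57.246463
  t = 5.0000: CF_t = 72.000000, DF = 0.750793, PV = 54.057094
  t = 6.0000: CF_t = 72.000000, DF = 0.708964, PV = 51.045415
  t = 7.0000: CF_t = 1072.000000, DF = 0.669466, PV = 717.667145
Price P = sum_t PV_t = 1072.829609
Macaulay numerator sum_t t * PV_t:
  t * PV_t at t = 1.0000: 67.988669
  t * PV_t at t = 2.0000: 128.401640
  t * PV_t at t = 3.0000: 181.872012
  t * PV_t at t = 4.0000: 228.985851
  t * PV_t at t = 5.0000: 270.285470
  t * PV_t at t = 6.0000: 306.272488
  t * PV_t at t = 7.0000: 5023.670015
Macaulay duration D = (sum_t t * PV_t) / P = 6207.476145 / 1072.829609 = 5.786078

Answer: Macaulay duration = 5.7861 years


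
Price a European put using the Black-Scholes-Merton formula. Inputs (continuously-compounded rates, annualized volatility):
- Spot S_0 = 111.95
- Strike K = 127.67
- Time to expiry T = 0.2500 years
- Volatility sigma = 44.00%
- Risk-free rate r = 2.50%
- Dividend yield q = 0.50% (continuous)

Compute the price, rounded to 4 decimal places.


Answer: Price = 19.6552

Derivation:
d1 = (ln(S/K) + (r - q + 0.5*sigma^2) * T) / (sigma * sqrt(T)) = -0.46452939
d2 = d1 - sigma * sqrt(T) = -0.68452939
exp(-rT) = 0.99376949; exp(-qT) = 0.99875078
P = K * exp(-rT) * N(-d2) - S_0 * exp(-qT) * N(-d1)
N(-d1) = 0.67886575; N(-d2) = 0.75317953
P = 127.6700 * 0.99376949 * 0.75317953 - 111.9500 * 0.99875078 * 0.67886575 = 19.6552


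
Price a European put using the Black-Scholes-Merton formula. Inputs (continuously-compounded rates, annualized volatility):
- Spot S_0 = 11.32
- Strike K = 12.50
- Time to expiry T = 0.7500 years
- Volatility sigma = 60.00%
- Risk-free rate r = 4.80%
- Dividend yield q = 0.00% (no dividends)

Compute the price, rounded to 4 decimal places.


d1 = (ln(S/K) + (r - q + 0.5*sigma^2) * T) / (sigma * sqrt(T)) = 0.13826082
d2 = d1 - sigma * sqrt(T) = -0.38135442
exp(-rT) = 0.96464029; exp(-qT) = 1.00000000
P = K * exp(-rT) * N(-d2) - S_0 * exp(-qT) * N(-d1)
N(-d1) = 0.44501715; N(-d2) = 0.64852986
P = 12.5000 * 0.96464029 * 0.64852986 - 11.3200 * 1.00000000 * 0.44501715 = 2.7824

Answer: Price = 2.7824


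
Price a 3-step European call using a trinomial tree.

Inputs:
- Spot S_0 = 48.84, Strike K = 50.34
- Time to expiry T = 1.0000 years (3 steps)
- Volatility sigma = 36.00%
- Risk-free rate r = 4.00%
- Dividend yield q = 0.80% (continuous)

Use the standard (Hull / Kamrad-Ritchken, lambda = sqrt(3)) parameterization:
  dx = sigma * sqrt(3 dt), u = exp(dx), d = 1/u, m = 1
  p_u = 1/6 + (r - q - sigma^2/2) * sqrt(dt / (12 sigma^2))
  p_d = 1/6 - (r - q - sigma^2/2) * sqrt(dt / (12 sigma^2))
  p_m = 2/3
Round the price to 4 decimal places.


Answer: Price = V(0,0) = 6.5692

Derivation:
dt = T/N = 0.333333; dx = sigma*sqrt(3*dt) = 0.360000
u = exp(dx) = 1.433329; d = 1/u = 0.697676
p_u = 0.151481, p_m = 0.666667, p_d = 0.181852
Discount per step: exp(-r*dt) = 0.986755
Stock lattice S(k, j) with j the centered position index:
  k=0: S(0,+0) = 48.8400
  k=1: S(1,-1) = 34.0745; S(1,+0) = 48.8400; S(1,+1) = 70.0038
  k=2: S(2,-2) = 23.7730; S(2,-1) = 34.0745; S(2,+0) = 48.8400; S(2,+1) = 70.0038; S(2,+2) = 100.3385
  k=3: S(3,-3) = 16.5858; S(3,-2) = 23.7730; S(3,-1) = 34.0745; S(3,+0) = 48.8400; S(3,+1) = 70.0038; S(3,+2) = 100.3385; S(3,+3) = 143.8181
Terminal payoffs V(N, j) = max(S_T - K, 0):
  V(3,-3) = 0.000000; V(3,-2) = 0.000000; V(3,-1) = 0.000000; V(3,+0) = 0.000000; V(3,+1) = 19.663809; V(3,+2) = 49.998518; V(3,+3) = 93.478149
Backward induction: V(k, j) = exp(-r*dt) * [p_u * V(k+1, j+1) + p_m * V(k+1, j) + p_d * V(k+1, j-1)]
  V(2,-2) = exp(-r*dt) * [p_u*0.000000 + p_m*0.000000 + p_d*0.000000] = 0.000000
  V(2,-1) = exp(-r*dt) * [p_u*0.000000 + p_m*0.000000 + p_d*0.000000] = 0.000000
  V(2,+0) = exp(-r*dt) * [p_u*19.663809 + p_m*0.000000 + p_d*0.000000] = 2.939250
  V(2,+1) = exp(-r*dt) * [p_u*49.998518 + p_m*19.663809 + p_d*0.000000] = 20.409112
  V(2,+2) = exp(-r*dt) * [p_u*93.478149 + p_m*49.998518 + p_d*19.663809] = 50.392060
  V(1,-1) = exp(-r*dt) * [p_u*2.939250 + p_m*0.000000 + p_d*0.000000] = 0.439345
  V(1,+0) = exp(-r*dt) * [p_u*20.409112 + p_m*2.939250 + p_d*0.000000] = 4.984202
  V(1,+1) = exp(-r*dt) * [p_u*50.392060 + p_m*20.409112 + p_d*2.939250] = 21.485653
  V(0,+0) = exp(-r*dt) * [p_u*21.485653 + p_m*4.984202 + p_d*0.439345] = 6.569199


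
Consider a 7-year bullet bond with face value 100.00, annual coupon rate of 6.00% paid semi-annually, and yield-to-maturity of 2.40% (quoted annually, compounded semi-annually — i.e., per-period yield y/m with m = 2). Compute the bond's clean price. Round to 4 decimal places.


Answer: Price = 123.0701

Derivation:
Coupon per period c = face * coupon_rate / m = 3.000000
Periods per year m = 2; per-period yield y/m = 0.012000
Number of cashflows N = 14
Cashflows (t years, CF_t, discount factor 1/(1+y/m)^(m*t), PV):
  t = 0.5000: CF_t = 3.000000, DF = 0.988142, PV = 2.964427
  t = 1.0000: CF_t = 3.000000, DF = 0.976425, PV = 2.929276
  t = 1.5000: CF_t = 3.000000, DF = 0.964847, PV = 2.894541
  t = 2.0000: CF_t = 3.000000, DF = 0.953406, PV = 2.860218
  t = 2.5000: CF_t = 3.000000, DF = 0.942101, PV = 2.826303
  t = 3.0000: CF_t = 3.000000, DF = 0.930930, PV = 2.792789
  t = 3.5000: CF_t = 3.000000, DF = 0.919891, PV = 2.759673
  t = 4.0000: CF_t = 3.000000, DF = 0.908983, PV = 2.726950
  t = 4.5000: CF_t = 3.000000, DF = 0.898205, PV = 2.694614
  t = 5.0000: CF_t = 3.000000, DF = 0.887554, PV = 2.662663
  t = 5.5000: CF_t = 3.000000, DF = 0.877030, PV = 2.631089
  t = 6.0000: CF_t = 3.000000, DF = 0.866630, PV = 2.599891
  t = 6.5000: CF_t = 3.000000, DF = 0.856354, PV = 2.569062
  t = 7.0000: CF_t = 103.000000, DF = 0.846200, PV = 87.158561
Price P = sum_t PV_t = 123.070057


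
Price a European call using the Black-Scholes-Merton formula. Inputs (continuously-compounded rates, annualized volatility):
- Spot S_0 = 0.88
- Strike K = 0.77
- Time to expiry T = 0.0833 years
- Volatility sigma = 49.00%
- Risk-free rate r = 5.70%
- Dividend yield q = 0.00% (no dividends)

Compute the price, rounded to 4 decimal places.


Answer: Price = 0.1237

Derivation:
d1 = (ln(S/K) + (r - q + 0.5*sigma^2) * T) / (sigma * sqrt(T)) = 1.04848686
d2 = d1 - sigma * sqrt(T) = 0.90706434
exp(-rT) = 0.99526315; exp(-qT) = 1.00000000
C = S_0 * exp(-qT) * N(d1) - K * exp(-rT) * N(d2)
N(d1) = 0.85279282; N(d2) = 0.81781361
C = 0.8800 * 1.00000000 * 0.85279282 - 0.7700 * 0.99526315 * 0.81781361 = 0.1237


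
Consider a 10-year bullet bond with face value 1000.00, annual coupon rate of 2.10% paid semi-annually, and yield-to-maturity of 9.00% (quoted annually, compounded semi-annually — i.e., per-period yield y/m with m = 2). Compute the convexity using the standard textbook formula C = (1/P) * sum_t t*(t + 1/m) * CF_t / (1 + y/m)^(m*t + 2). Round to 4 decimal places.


Answer: Convexity = 79.3069

Derivation:
Coupon per period c = face * coupon_rate / m = 10.500000
Periods per year m = 2; per-period yield y/m = 0.045000
Number of cashflows N = 20
Cashflows (t years, CF_t, discount factor 1/(1+y/m)^(m*t), PV):
  t = 0.5000: CF_t = 10.500000, DF = 0.956938, PV = 10.047847
  t = 1.0000: CF_t = 10.500000, DF = 0.915730, PV = 9.615164
  t = 1.5000: CF_t = 10.500000, DF = 0.876297, PV = 9.201114
  t = 2.0000: CF_t = 10.500000, DF = 0.838561, PV = 8.804894
  t = 2.5000: CF_t = 10.500000, DF = 0.802451, PV = 8.425736
  t = 3.0000: CF_t = 10.500000, DF = 0.767896, PV = 8.062905
  t = 3.5000: CF_t = 10.500000, DF = 0.734828, PV = 7.715699
  t = 4.0000: CF_t = 10.500000, DF = 0.703185, PV = 7.383444
  t = 4.5000: CF_t = 10.500000, DF = 0.672904, PV = 7.065496
  t = 5.0000: CF_t = 10.500000, DF = 0.643928, PV = 6.761241
  t = 5.5000: CF_t = 10.500000, DF = 0.616199, PV = 6.470087
  t = 6.0000: CF_t = 10.500000, DF = 0.589664, PV = 6.191471
  t = 6.5000: CF_t = 10.500000, DF = 0.564272, PV = 5.924852
  t = 7.0000: CF_t = 10.500000, DF = 0.539973, PV = 5.669715
  t = 7.5000: CF_t = 10.500000, DF = 0.516720, PV = 5.425565
  t = 8.0000: CF_t = 10.500000, DF = 0.494469, PV = 5.191928
  t = 8.5000: CF_t = 10.500000, DF = 0.473176, PV = 4.968352
  t = 9.0000: CF_t = 10.500000, DF = 0.452800, PV = 4.754404
  t = 9.5000: CF_t = 10.500000, DF = 0.433302, PV = 4.549669
  t = 10.0000: CF_t = 1010.500000, DF = 0.414643, PV = 418.996610
Price P = sum_t PV_t = 551.226192
Convexity numerator sum_t t*(t + 1/m) * CF_t / (1+y/m)^(m*t + 2):
  t = 0.5000: term = 4.600557
  t = 1.0000: term = 13.207341
  t = 1.5000: term = 25.277208
  t = 2.0000: term = 40.314526
  t = 2.5000: term = 57.867741
  t = 3.0000: term = 77.526160
  t = 3.5000: term = 98.916951
  t = 4.0000: term = 121.702332
  t = 4.5000: term = 145.576952
  t = 5.0000: term = 170.265441
  t = 5.5000: term = 195.520124
  t = 6.0000: term = 221.118887
  t = 6.5000: term = 246.863191
  t = 7.0000: term = 272.576214
  t = 7.5000: term = 298.101123
  t = 8.0000: term = 323.299463
  t = 8.5000: term = 348.049662
  t = 9.0000: term = 372.245627
  t = 9.5000: term = 395.795457
  t = 10.0000: term = 40287.213223
Convexity = (1/P) * sum = 43716.038181 / 551.226192 = 79.306896


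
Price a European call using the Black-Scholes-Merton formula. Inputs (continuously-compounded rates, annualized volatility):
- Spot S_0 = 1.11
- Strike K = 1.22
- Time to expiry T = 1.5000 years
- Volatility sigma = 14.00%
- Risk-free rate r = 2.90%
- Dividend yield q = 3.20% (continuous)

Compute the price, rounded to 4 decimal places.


d1 = (ln(S/K) + (r - q + 0.5*sigma^2) * T) / (sigma * sqrt(T)) = -0.49159418
d2 = d1 - sigma * sqrt(T) = -0.66305846
exp(-rT) = 0.95743255; exp(-qT) = 0.95313379
C = S_0 * exp(-qT) * N(d1) - K * exp(-rT) * N(d2)
N(d1) = 0.31150313; N(d2) = 0.25364656
C = 1.1100 * 0.95313379 * 0.31150313 - 1.2200 * 0.95743255 * 0.25364656 = 0.0333

Answer: Price = 0.0333


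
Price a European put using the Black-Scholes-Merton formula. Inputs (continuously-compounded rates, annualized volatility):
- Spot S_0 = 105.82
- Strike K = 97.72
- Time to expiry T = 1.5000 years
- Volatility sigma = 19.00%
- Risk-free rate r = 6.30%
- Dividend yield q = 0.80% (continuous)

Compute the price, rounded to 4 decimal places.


Answer: Price = 3.2111

Derivation:
d1 = (ln(S/K) + (r - q + 0.5*sigma^2) * T) / (sigma * sqrt(T)) = 0.81309433
d2 = d1 - sigma * sqrt(T) = 0.58039280
exp(-rT) = 0.90982773; exp(-qT) = 0.98807171
P = K * exp(-rT) * N(-d2) - S_0 * exp(-qT) * N(-d1)
N(-d1) = 0.20808199; N(-d2) = 0.28082488
P = 97.7200 * 0.90982773 * 0.28082488 - 105.8200 * 0.98807171 * 0.20808199 = 3.2111


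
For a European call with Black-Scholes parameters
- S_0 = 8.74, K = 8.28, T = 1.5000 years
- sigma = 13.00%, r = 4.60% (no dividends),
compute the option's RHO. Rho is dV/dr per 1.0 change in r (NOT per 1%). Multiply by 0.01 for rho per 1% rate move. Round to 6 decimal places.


d1 = 0.8525619966; d2 = 0.6933451633
phi(d1) = 0.2773792676; exp(-qT) = 1.0000000000; exp(-rT) = 0.9333266801
N(d2) = 0.7559535166
Rho = K*T*exp(-rT)*N(d2) = 8.2800 * 1.5000 * 0.9333266801 * 0.7559535166 = 8.762951

Answer: Rho = 8.762951


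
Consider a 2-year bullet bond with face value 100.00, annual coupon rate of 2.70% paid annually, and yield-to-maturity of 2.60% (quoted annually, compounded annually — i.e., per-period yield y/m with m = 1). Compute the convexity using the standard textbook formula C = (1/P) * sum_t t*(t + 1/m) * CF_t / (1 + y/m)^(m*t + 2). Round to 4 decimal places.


Answer: Convexity = 5.6000

Derivation:
Coupon per period c = face * coupon_rate / m = 2.700000
Periods per year m = 1; per-period yield y/m = 0.026000
Number of cashflows N = 2
Cashflows (t years, CF_t, discount factor 1/(1+y/m)^(m*t), PV):
  t = 1.0000: CF_t = 2.700000, DF = 0.974659, PV = 2.631579
  t = 2.0000: CF_t = 102.700000, DF = 0.949960, PV = 97.560883
Price P = sum_t PV_t = 100.192462
Convexity numerator sum_t t*(t + 1/m) * CF_t / (1+y/m)^(m*t + 2):
  t = 1.0000: term = 4.999789
  t = 2.0000: term = 556.073566
Convexity = (1/P) * sum = 561.073355 / 100.192462 = 5.599956


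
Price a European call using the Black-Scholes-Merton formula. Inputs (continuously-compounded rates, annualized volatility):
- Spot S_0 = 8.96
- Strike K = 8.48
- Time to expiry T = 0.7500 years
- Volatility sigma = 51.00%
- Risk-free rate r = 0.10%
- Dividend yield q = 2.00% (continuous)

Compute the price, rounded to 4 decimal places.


d1 = (ln(S/K) + (r - q + 0.5*sigma^2) * T) / (sigma * sqrt(T)) = 0.31323466
d2 = d1 - sigma * sqrt(T) = -0.12843830
exp(-rT) = 0.99925028; exp(-qT) = 0.98511194
C = S_0 * exp(-qT) * N(d1) - K * exp(-rT) * N(d2)
N(d1) = 0.62294881; N(d2) = 0.44890106
C = 8.9600 * 0.98511194 * 0.62294881 - 8.4800 * 0.99925028 * 0.44890106 = 1.6947

Answer: Price = 1.6947


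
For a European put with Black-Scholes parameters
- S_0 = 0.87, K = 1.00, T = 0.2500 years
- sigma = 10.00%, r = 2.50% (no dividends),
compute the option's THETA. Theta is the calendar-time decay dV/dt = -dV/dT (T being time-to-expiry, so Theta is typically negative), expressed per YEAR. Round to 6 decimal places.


Answer: Theta = 0.023677

Derivation:
d1 = -2.6352413467; d2 = -2.6852413467
phi(d1) = 0.0123860182; exp(-qT) = 1.0000000000; exp(-rT) = 0.9937694906
Theta = -S*exp(-qT)*phi(d1)*sigma/(2*sqrt(T)) + r*K*exp(-rT)*N(-d2) - q*S*exp(-qT)*N(-d1)
N(-d1) = 0.9957961261; N(-d2) = 0.9963761276; sqrt(T) = 0.5000000000
Term 1 = -0.8700 * 1.0000000000 * 0.0123860182 * 0.1000 / (2 * 0.5000000000) = -0.0010775836
Term 2 = 0.0250 * 1.0000 * 0.9937694906 * 0.9963761276 = 0.0247542049
Term 3 = 0 (no dividend yield, q = 0)
Theta = -0.0010775836 + (0.0247542049) + (0.0000000000) = 0.023677


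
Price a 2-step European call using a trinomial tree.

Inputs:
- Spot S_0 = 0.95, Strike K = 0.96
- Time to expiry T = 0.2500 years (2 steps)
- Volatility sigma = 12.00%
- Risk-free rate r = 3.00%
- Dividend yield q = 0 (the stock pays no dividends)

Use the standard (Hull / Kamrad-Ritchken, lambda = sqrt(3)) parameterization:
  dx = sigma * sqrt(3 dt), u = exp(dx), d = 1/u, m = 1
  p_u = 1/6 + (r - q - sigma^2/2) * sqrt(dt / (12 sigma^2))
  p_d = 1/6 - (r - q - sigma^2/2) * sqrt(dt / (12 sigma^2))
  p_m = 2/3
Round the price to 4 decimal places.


Answer: Price = V(0,0) = 0.0202

Derivation:
dt = T/N = 0.125000; dx = sigma*sqrt(3*dt) = 0.073485
u = exp(dx) = 1.076252; d = 1/u = 0.929150
p_u = 0.186058, p_m = 0.666667, p_d = 0.147275
Discount per step: exp(-r*dt) = 0.996257
Stock lattice S(k, j) with j the centered position index:
  k=0: S(0,+0) = 0.9500
  k=1: S(1,-1) = 0.8827; S(1,+0) = 0.9500; S(1,+1) = 1.0224
  k=2: S(2,-2) = 0.8202; S(2,-1) = 0.8827; S(2,+0) = 0.9500; S(2,+1) = 1.0224; S(2,+2) = 1.1004
Terminal payoffs V(N, j) = max(S_T - K, 0):
  V(2,-2) = 0.000000; V(2,-1) = 0.000000; V(2,+0) = 0.000000; V(2,+1) = 0.062439; V(2,+2) = 0.140403
Backward induction: V(k, j) = exp(-r*dt) * [p_u * V(k+1, j+1) + p_m * V(k+1, j) + p_d * V(k+1, j-1)]
  V(1,-1) = exp(-r*dt) * [p_u*0.000000 + p_m*0.000000 + p_d*0.000000] = 0.000000
  V(1,+0) = exp(-r*dt) * [p_u*0.062439 + p_m*0.000000 + p_d*0.000000] = 0.011574
  V(1,+1) = exp(-r*dt) * [p_u*0.140403 + p_m*0.062439 + p_d*0.000000] = 0.067496
  V(0,+0) = exp(-r*dt) * [p_u*0.067496 + p_m*0.011574 + p_d*0.000000] = 0.020198


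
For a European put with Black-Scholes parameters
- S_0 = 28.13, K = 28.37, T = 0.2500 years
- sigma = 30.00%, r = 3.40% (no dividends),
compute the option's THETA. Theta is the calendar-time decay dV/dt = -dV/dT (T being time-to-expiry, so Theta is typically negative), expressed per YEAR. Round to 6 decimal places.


d1 = 0.0750291579; d2 = -0.0749708421
phi(d1) = 0.3978209615; exp(-qT) = 1.0000000000; exp(-rT) = 0.9915360229
Theta = -S*exp(-qT)*phi(d1)*sigma/(2*sqrt(T)) + r*K*exp(-rT)*N(-d2) - q*S*exp(-qT)*N(-d1)
N(-d1) = 0.4700957563; N(-d2) = 0.5298810444; sqrt(T) = 0.5000000000
Term 1 = -28.1300 * 1.0000000000 * 0.3978209615 * 0.3000 / (2 * 0.5000000000) = -3.3572110941
Term 2 = 0.0340 * 28.3700 * 0.9915360229 * 0.5298810444 = 0.5067866120
Term 3 = 0 (no dividend yield, q = 0)
Theta = -3.3572110941 + (0.5067866120) + (0.0000000000) = -2.850424

Answer: Theta = -2.850424


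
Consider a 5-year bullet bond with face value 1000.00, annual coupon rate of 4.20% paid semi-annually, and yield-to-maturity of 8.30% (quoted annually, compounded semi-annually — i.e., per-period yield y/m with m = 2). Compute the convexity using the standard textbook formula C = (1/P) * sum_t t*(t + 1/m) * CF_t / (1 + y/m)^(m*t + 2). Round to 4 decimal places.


Coupon per period c = face * coupon_rate / m = 21.000000
Periods per year m = 2; per-period yield y/m = 0.041500
Number of cashflows N = 10
Cashflows (t years, CF_t, discount factor 1/(1+y/m)^(m*t), PV):
  t = 0.5000: CF_t = 21.000000, DF = 0.960154, PV = 20.163226
  t = 1.0000: CF_t = 21.000000, DF = 0.921895, PV = 19.359795
  t = 1.5000: CF_t = 21.000000, DF = 0.885161, PV = 18.588377
  t = 2.0000: CF_t = 21.000000, DF = 0.849890, PV = 17.847698
  t = 2.5000: CF_t = 21.000000, DF = 0.816025, PV = 17.136531
  t = 3.0000: CF_t = 21.000000, DF = 0.783510, PV = 16.453703
  t = 3.5000: CF_t = 21.000000, DF = 0.752290, PV = 15.798082
  t = 4.0000: CF_t = 21.000000, DF = 0.722314, PV = 15.168586
  t = 4.5000: CF_t = 21.000000, DF = 0.693532, PV = 14.564173
  t = 5.0000: CF_t = 1021.000000, DF = 0.665897, PV = 679.881148
Price P = sum_t PV_t = 834.961319
Convexity numerator sum_t t*(t + 1/m) * CF_t / (1+y/m)^(m*t + 2):
  t = 0.5000: term = 9.294188
  t = 1.0000: term = 26.771546
  t = 1.5000: term = 51.409594
  t = 2.0000: term = 82.268514
  t = 2.5000: term = 118.485618
  t = 3.0000: term = 159.270154
  t = 3.5000: term = 203.898421
  t = 4.0000: term = 251.709181
  t = 4.5000: term = 302.099353
  t = 5.0000: term = 17236.423037
Convexity = (1/P) * sum = 18441.629607 / 834.961319 = 22.086807

Answer: Convexity = 22.0868


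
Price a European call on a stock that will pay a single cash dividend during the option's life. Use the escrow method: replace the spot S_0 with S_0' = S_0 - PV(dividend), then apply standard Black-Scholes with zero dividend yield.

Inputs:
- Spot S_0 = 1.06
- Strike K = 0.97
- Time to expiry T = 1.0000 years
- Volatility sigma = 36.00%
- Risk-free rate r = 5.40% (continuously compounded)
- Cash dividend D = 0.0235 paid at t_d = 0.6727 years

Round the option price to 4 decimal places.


Answer: Price = 0.2066

Derivation:
PV(D) = D * exp(-r * t_d) = 0.0235 * 0.96432606 = 0.02266166
S_0' = S_0 - PV(D) = 1.0600 - 0.02266166 = 1.03733834
d1 = (ln(S_0'/K) + (r + sigma^2/2)*T) / (sigma*sqrt(T)) = 0.51643708
d2 = d1 - sigma*sqrt(T) = 0.15643708
exp(-rT) = 0.94743211
N(d1) = 0.69722541; N(d2) = 0.56215574
C = S_0' * N(d1) - K * exp(-rT) * N(d2) = 1.03733834 * 0.69722541 - 0.9700 * 0.94743211 * 0.56215574 = 0.2066


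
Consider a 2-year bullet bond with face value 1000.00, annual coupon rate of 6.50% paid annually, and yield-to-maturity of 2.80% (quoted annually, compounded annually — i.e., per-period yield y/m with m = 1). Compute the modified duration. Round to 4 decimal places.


Answer: Modified duration = 1.8881

Derivation:
Coupon per period c = face * coupon_rate / m = 65.000000
Periods per year m = 1; per-period yield y/m = 0.028000
Number of cashflows N = 2
Cashflows (t years, CF_t, discount factor 1/(1+y/m)^(m*t), PV):
  t = 1.0000: CF_t = 65.000000, DF = 0.972763, PV = 63.229572
  t = 2.0000: CF_t = 1065.000000, DF = 0.946267, PV = 1007.774531
Price P = sum_t PV_t = 1071.004103
First compute Macaulay numerator sum_t t * PV_t:
  t * PV_t at t = 1.0000: 63.229572
  t * PV_t at t = 2.0000: 2015.549062
Macaulay duration D = 2078.778634 / 1071.004103 = 1.940962
Modified duration = D / (1 + y/m) = 1.940962 / (1 + 0.028000) = 1.888096


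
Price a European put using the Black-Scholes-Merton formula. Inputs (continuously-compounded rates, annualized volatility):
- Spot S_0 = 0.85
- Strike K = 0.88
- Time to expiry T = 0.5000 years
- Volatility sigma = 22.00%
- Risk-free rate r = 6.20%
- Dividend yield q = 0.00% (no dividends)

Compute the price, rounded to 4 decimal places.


d1 = (ln(S/K) + (r - q + 0.5*sigma^2) * T) / (sigma * sqrt(T)) = 0.05409008
d2 = d1 - sigma * sqrt(T) = -0.10147341
exp(-rT) = 0.96947557; exp(-qT) = 1.00000000
P = K * exp(-rT) * N(-d2) - S_0 * exp(-qT) * N(-d1)
N(-d1) = 0.47843170; N(-d2) = 0.54041267
P = 0.8800 * 0.96947557 * 0.54041267 - 0.8500 * 1.00000000 * 0.47843170 = 0.0544

Answer: Price = 0.0544


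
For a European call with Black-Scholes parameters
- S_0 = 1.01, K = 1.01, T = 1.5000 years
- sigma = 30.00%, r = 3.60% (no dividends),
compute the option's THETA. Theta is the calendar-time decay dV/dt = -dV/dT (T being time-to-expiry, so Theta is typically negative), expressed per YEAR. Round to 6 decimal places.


Answer: Theta = -0.063443

Derivation:
d1 = 0.3306811153; d2 = -0.0367423461
phi(d1) = 0.3777156809; exp(-qT) = 1.0000000000; exp(-rT) = 0.9474321065
Theta = -S*exp(-qT)*phi(d1)*sigma/(2*sqrt(T)) - r*K*exp(-rT)*N(d2) + q*S*exp(-qT)*N(d1)
N(d1) = 0.6295573158; N(d2) = 0.4853452220; sqrt(T) = 1.2247448714
Term 1 = -1.0100 * 1.0000000000 * 0.3777156809 * 0.3000 / (2 * 1.2247448714) = -0.0467231396
Term 2 = -0.0360 * 1.0100 * 0.9474321065 * 0.4853452220 = -0.0167194787
Term 3 = 0 (no dividend yield, q = 0)
Theta = -0.0467231396 + (-0.0167194787) + (0.0000000000) = -0.063443


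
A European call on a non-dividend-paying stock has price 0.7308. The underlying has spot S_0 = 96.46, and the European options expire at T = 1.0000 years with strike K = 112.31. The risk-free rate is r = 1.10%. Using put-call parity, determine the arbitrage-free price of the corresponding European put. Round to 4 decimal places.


Answer: Put price = 15.3522

Derivation:
Put-call parity: C - P = S_0 * exp(-qT) - K * exp(-rT).
S_0 * exp(-qT) = 96.4600 * 1.00000000 = 96.46000000
K * exp(-rT) = 112.3100 * 0.98906028 = 111.08135991
P = C - S*exp(-qT) + K*exp(-rT)
P = 0.7308 - 96.46000000 + 111.08135991 = 15.3522


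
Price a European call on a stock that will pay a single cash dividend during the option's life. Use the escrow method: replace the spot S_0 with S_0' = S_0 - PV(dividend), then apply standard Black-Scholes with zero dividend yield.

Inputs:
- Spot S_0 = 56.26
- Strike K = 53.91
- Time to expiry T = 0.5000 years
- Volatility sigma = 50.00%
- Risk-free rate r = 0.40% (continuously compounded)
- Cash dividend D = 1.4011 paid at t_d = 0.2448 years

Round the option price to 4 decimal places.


Answer: Price = 8.1640

Derivation:
PV(D) = D * exp(-r * t_d) = 1.4011 * 0.99902128 = 1.39972871
S_0' = S_0 - PV(D) = 56.2600 - 1.39972871 = 54.86027129
d1 = (ln(S_0'/K) + (r + sigma^2/2)*T) / (sigma*sqrt(T)) = 0.23185590
d2 = d1 - sigma*sqrt(T) = -0.12169749
exp(-rT) = 0.99800200
N(d1) = 0.59167503; N(d2) = 0.45156930
C = S_0' * N(d1) - K * exp(-rT) * N(d2) = 54.86027129 * 0.59167503 - 53.9100 * 0.99800200 * 0.45156930 = 8.1640


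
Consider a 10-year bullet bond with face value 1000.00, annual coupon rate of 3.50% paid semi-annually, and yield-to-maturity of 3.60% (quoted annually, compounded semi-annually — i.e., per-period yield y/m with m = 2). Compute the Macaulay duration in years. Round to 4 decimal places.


Coupon per period c = face * coupon_rate / m = 17.500000
Periods per year m = 2; per-period yield y/m = 0.018000
Number of cashflows N = 20
Cashflows (t years, CF_t, discount factor 1/(1+y/m)^(m*t), PV):
  t = 0.5000: CF_t = 17.500000, DF = 0.982318, PV = 17.190570
  t = 1.0000: CF_t = 17.500000, DF = 0.964949, PV = 16.886611
  t = 1.5000: CF_t = 17.500000, DF = 0.947887, PV = 16.588026
  t = 2.0000: CF_t = 17.500000, DF = 0.931127, PV = 16.294721
  t = 2.5000: CF_t = 17.500000, DF = 0.914663, PV = 16.006602
  t = 3.0000: CF_t = 17.500000, DF = 0.898490, PV = 15.723578
  t = 3.5000: CF_t = 17.500000, DF = 0.882603, PV = 15.445558
  t = 4.0000: CF_t = 17.500000, DF = 0.866997, PV = 15.172454
  t = 4.5000: CF_t = 17.500000, DF = 0.851667, PV = 14.904179
  t = 5.0000: CF_t = 17.500000, DF = 0.836608, PV = 14.640647
  t = 5.5000: CF_t = 17.500000, DF = 0.821816, PV = 14.381775
  t = 6.0000: CF_t = 17.500000, DF = 0.807285, PV = 14.127480
  t = 6.5000: CF_t = 17.500000, DF = 0.793010, PV = 13.877682
  t = 7.0000: CF_t = 17.500000, DF = 0.778989, PV = 13.632301
  t = 7.5000: CF_t = 17.500000, DF = 0.765215, PV = 13.391258
  t = 8.0000: CF_t = 17.500000, DF = 0.751684, PV = 13.154477
  t = 8.5000: CF_t = 17.500000, DF = 0.738393, PV = 12.921884
  t = 9.0000: CF_t = 17.500000, DF = 0.725337, PV = 12.693402
  t = 9.5000: CF_t = 17.500000, DF = 0.712512, PV = 12.468961
  t = 10.0000: CF_t = 1017.500000, DF = 0.699914, PV = 712.162101
Price P = sum_t PV_t = 991.664267
Macaulay numerator sum_t t * PV_t:
  t * PV_t at t = 0.5000: 8.595285
  t * PV_t at t = 1.0000: 16.886611
  t * PV_t at t = 1.5000: 24.882039
  t * PV_t at t = 2.0000: 32.589443
  t * PV_t at t = 2.5000: 40.016506
  t * PV_t at t = 3.0000: 47.170734
  t * PV_t at t = 3.5000: 54.059453
  t * PV_t at t = 4.0000: 60.689815
  t * PV_t at t = 4.5000: 67.068804
  t * PV_t at t = 5.0000: 73.203235
  t * PV_t at t = 5.5000: 79.099763
  t * PV_t at t = 6.0000: 84.764882
  t * PV_t at t = 6.5000: 90.204934
  t * PV_t at t = 7.0000: 95.426105
  t * PV_t at t = 7.5000: 100.434435
  t * PV_t at t = 8.0000: 105.235820
  t * PV_t at t = 8.5000: 109.836010
  t * PV_t at t = 9.0000: 114.240621
  t * PV_t at t = 9.5000: 118.455130
  t * PV_t at t = 10.0000: 7121.621005
Macaulay duration D = (sum_t t * PV_t) / P = 8444.480628 / 991.664267 = 8.515463

Answer: Macaulay duration = 8.5155 years


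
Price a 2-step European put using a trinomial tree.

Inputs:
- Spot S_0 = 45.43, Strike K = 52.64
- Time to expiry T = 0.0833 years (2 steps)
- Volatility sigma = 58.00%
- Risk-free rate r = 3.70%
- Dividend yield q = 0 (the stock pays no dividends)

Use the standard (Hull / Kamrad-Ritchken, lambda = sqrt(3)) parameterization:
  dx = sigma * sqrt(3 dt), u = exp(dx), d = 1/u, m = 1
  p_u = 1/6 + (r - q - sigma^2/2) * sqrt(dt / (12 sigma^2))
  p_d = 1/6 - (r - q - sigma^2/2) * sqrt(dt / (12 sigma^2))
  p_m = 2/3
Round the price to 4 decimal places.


dt = T/N = 0.041650; dx = sigma*sqrt(3*dt) = 0.205020
u = exp(dx) = 1.227550; d = 1/u = 0.814631
p_u = 0.153340, p_m = 0.666667, p_d = 0.179993
Discount per step: exp(-r*dt) = 0.998460
Stock lattice S(k, j) with j the centered position index:
  k=0: S(0,+0) = 45.4300
  k=1: S(1,-1) = 37.0087; S(1,+0) = 45.4300; S(1,+1) = 55.7676
  k=2: S(2,-2) = 30.1484; S(2,-1) = 37.0087; S(2,+0) = 45.4300; S(2,+1) = 55.7676; S(2,+2) = 68.4575
Terminal payoffs V(N, j) = max(K - S_T, 0):
  V(2,-2) = 22.491572; V(2,-1) = 15.631311; V(2,+0) = 7.210000; V(2,+1) = 0.000000; V(2,+2) = 0.000000
Backward induction: V(k, j) = exp(-r*dt) * [p_u * V(k+1, j+1) + p_m * V(k+1, j) + p_d * V(k+1, j-1)]
  V(1,-1) = exp(-r*dt) * [p_u*7.210000 + p_m*15.631311 + p_d*22.491572] = 15.550806
  V(1,+0) = exp(-r*dt) * [p_u*0.000000 + p_m*7.210000 + p_d*15.631311] = 7.608465
  V(1,+1) = exp(-r*dt) * [p_u*0.000000 + p_m*0.000000 + p_d*7.210000] = 1.295754
  V(0,+0) = exp(-r*dt) * [p_u*1.295754 + p_m*7.608465 + p_d*15.550806] = 8.057616

Answer: Price = V(0,0) = 8.0576


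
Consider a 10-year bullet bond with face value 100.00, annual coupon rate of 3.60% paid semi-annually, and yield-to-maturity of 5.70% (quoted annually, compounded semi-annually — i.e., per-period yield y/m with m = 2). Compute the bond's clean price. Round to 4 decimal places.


Answer: Price = 84.1598

Derivation:
Coupon per period c = face * coupon_rate / m = 1.800000
Periods per year m = 2; per-period yield y/m = 0.028500
Number of cashflows N = 20
Cashflows (t years, CF_t, discount factor 1/(1+y/m)^(m*t), PV):
  t = 0.5000: CF_t = 1.800000, DF = 0.972290, PV = 1.750122
  t = 1.0000: CF_t = 1.800000, DF = 0.945347, PV = 1.701625
  t = 1.5000: CF_t = 1.800000, DF = 0.919152, PV = 1.654473
  t = 2.0000: CF_t = 1.800000, DF = 0.893682, PV = 1.608627
  t = 2.5000: CF_t = 1.800000, DF = 0.868917, PV = 1.564051
  t = 3.0000: CF_t = 1.800000, DF = 0.844840, PV = 1.520711
  t = 3.5000: CF_t = 1.800000, DF = 0.821429, PV = 1.478572
  t = 4.0000: CF_t = 1.800000, DF = 0.798667, PV = 1.437600
  t = 4.5000: CF_t = 1.800000, DF = 0.776536, PV = 1.397764
  t = 5.0000: CF_t = 1.800000, DF = 0.755018, PV = 1.359032
  t = 5.5000: CF_t = 1.800000, DF = 0.734096, PV = 1.321372
  t = 6.0000: CF_t = 1.800000, DF = 0.713754, PV = 1.284757
  t = 6.5000: CF_t = 1.800000, DF = 0.693976, PV = 1.249156
  t = 7.0000: CF_t = 1.800000, DF = 0.674745, PV = 1.214542
  t = 7.5000: CF_t = 1.800000, DF = 0.656048, PV = 1.180886
  t = 8.0000: CF_t = 1.800000, DF = 0.637869, PV = 1.148164
  t = 8.5000: CF_t = 1.800000, DF = 0.620193, PV = 1.116348
  t = 9.0000: CF_t = 1.800000, DF = 0.603007, PV = 1.085413
  t = 9.5000: CF_t = 1.800000, DF = 0.586298, PV = 1.055336
  t = 10.0000: CF_t = 101.800000, DF = 0.570051, PV = 58.031241
Price P = sum_t PV_t = 84.159791


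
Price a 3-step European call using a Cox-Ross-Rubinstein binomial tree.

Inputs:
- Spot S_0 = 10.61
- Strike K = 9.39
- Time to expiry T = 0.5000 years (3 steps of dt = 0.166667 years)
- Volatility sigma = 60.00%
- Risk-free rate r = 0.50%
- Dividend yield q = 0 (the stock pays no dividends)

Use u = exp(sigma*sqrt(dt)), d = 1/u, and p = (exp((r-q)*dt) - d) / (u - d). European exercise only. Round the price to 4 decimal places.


dt = T/N = 0.166667
u = exp(sigma*sqrt(dt)) = 1.277556; d = 1/u = 0.782744
p = (exp((r-q)*dt) - d) / (u - d) = 0.440752
Discount per step: exp(-r*dt) = 0.999167
Stock lattice S(k, i) with i counting down-moves:
  k=0: S(0,0) = 10.6100
  k=1: S(1,0) = 13.5549; S(1,1) = 8.3049
  k=2: S(2,0) = 17.3171; S(2,1) = 10.6100; S(2,2) = 6.5006
  k=3: S(3,0) = 22.1236; S(3,1) = 13.5549; S(3,2) = 8.3049; S(3,3) = 5.0883
Terminal payoffs V(N, i) = max(S_T - K, 0):
  V(3,0) = 12.733577; V(3,1) = 4.164870; V(3,2) = 0.000000; V(3,3) = 0.000000
Backward induction: V(k, i) = exp(-r*dt) * [p * V(k+1, i) + (1-p) * V(k+1, i+1)].
  V(2,0) = exp(-r*dt) * [p*12.733577 + (1-p)*4.164870] = 7.934930
  V(2,1) = exp(-r*dt) * [p*4.164870 + (1-p)*0.000000] = 1.834146
  V(2,2) = exp(-r*dt) * [p*0.000000 + (1-p)*0.000000] = 0.000000
  V(1,0) = exp(-r*dt) * [p*7.934930 + (1-p)*1.834146] = 4.519310
  V(1,1) = exp(-r*dt) * [p*1.834146 + (1-p)*0.000000] = 0.807730
  V(0,0) = exp(-r*dt) * [p*4.519310 + (1-p)*0.807730] = 2.441581

Answer: Price = V(0,0) = 2.4416


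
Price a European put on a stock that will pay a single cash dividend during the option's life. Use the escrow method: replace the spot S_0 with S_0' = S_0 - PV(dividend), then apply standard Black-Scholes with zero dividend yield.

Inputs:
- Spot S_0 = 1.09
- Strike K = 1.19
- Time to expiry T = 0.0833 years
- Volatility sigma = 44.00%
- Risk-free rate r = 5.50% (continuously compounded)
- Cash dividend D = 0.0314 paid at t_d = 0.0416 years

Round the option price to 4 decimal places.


PV(D) = D * exp(-r * t_d) = 0.0314 * 0.99771462 = 0.03132824
S_0' = S_0 - PV(D) = 1.0900 - 0.03132824 = 1.05867176
d1 = (ln(S_0'/K) + (r + sigma^2/2)*T) / (sigma*sqrt(T)) = -0.82126106
d2 = d1 - sigma*sqrt(T) = -0.94825272
exp(-rT) = 0.99542898
N(-d1) = 0.79425121; N(-d2) = 0.82849959
P = K * exp(-rT) * N(-d2) - S_0' * N(-d1) = 1.1900 * 0.99542898 * 0.82849959 - 1.05867176 * 0.79425121 = 0.1406

Answer: Price = 0.1406


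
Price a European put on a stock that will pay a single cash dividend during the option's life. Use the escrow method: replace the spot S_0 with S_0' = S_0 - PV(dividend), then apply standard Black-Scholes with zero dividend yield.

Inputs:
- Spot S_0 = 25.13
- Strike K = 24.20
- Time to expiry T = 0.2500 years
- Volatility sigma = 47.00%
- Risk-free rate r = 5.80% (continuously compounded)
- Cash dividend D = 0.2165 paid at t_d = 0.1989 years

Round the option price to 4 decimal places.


Answer: Price = 1.7876

Derivation:
PV(D) = D * exp(-r * t_d) = 0.2165 * 0.98853009 = 0.21401676
S_0' = S_0 - PV(D) = 25.1300 - 0.21401676 = 24.91598324
d1 = (ln(S_0'/K) + (r + sigma^2/2)*T) / (sigma*sqrt(T)) = 0.30327388
d2 = d1 - sigma*sqrt(T) = 0.06827388
exp(-rT) = 0.98560462
N(-d1) = 0.38084058; N(-d2) = 0.47278381
P = K * exp(-rT) * N(-d2) - S_0' * N(-d1) = 24.2000 * 0.98560462 * 0.47278381 - 24.91598324 * 0.38084058 = 1.7876


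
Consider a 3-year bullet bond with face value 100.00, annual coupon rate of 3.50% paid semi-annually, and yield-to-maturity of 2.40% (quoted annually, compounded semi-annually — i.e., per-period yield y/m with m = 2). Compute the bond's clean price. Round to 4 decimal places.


Coupon per period c = face * coupon_rate / m = 1.750000
Periods per year m = 2; per-period yield y/m = 0.012000
Number of cashflows N = 6
Cashflows (t years, CF_t, discount factor 1/(1+y/m)^(m*t), PV):
  t = 0.5000: CF_t = 1.750000, DF = 0.988142, PV = 1.729249
  t = 1.0000: CF_t = 1.750000, DF = 0.976425, PV = 1.708744
  t = 1.5000: CF_t = 1.750000, DF = 0.964847, PV = 1.688482
  t = 2.0000: CF_t = 1.750000, DF = 0.953406, PV = 1.668461
  t = 2.5000: CF_t = 1.750000, DF = 0.942101, PV = 1.648677
  t = 3.0000: CF_t = 101.750000, DF = 0.930930, PV = 94.722105
Price P = sum_t PV_t = 103.165718

Answer: Price = 103.1657


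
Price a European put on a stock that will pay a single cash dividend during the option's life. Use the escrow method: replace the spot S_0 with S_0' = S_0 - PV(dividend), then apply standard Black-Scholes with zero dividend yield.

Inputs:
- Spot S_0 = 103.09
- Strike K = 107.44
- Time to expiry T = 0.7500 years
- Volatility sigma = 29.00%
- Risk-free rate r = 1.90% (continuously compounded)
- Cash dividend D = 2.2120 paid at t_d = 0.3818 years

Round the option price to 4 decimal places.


PV(D) = D * exp(-r * t_d) = 2.2120 * 0.99277205 = 2.19601177
S_0' = S_0 - PV(D) = 103.0900 - 2.19601177 = 100.89398823
d1 = (ln(S_0'/K) + (r + sigma^2/2)*T) / (sigma*sqrt(T)) = -0.06798681
d2 = d1 - sigma*sqrt(T) = -0.31913418
exp(-rT) = 0.98585105
N(-d1) = 0.52710193; N(-d2) = 0.62518762
P = K * exp(-rT) * N(-d2) - S_0' * N(-d1) = 107.4400 * 0.98585105 * 0.62518762 - 100.89398823 * 0.52710193 = 13.0384

Answer: Price = 13.0384


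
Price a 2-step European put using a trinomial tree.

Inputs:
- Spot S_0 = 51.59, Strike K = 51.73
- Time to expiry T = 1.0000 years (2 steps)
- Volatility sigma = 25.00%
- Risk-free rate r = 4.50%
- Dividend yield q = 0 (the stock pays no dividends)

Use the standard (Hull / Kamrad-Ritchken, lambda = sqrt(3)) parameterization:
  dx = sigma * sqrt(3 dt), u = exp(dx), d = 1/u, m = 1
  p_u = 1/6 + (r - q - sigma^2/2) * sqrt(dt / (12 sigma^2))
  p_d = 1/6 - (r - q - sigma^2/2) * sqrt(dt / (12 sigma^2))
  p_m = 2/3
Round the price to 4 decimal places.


dt = T/N = 0.500000; dx = sigma*sqrt(3*dt) = 0.306186
u = exp(dx) = 1.358235; d = 1/u = 0.736250
p_u = 0.177893, p_m = 0.666667, p_d = 0.155440
Discount per step: exp(-r*dt) = 0.977751
Stock lattice S(k, j) with j the centered position index:
  k=0: S(0,+0) = 51.5900
  k=1: S(1,-1) = 37.9831; S(1,+0) = 51.5900; S(1,+1) = 70.0714
  k=2: S(2,-2) = 27.9650; S(2,-1) = 37.9831; S(2,+0) = 51.5900; S(2,+1) = 70.0714; S(2,+2) = 95.1734
Terminal payoffs V(N, j) = max(K - S_T, 0):
  V(2,-2) = 23.764953; V(2,-1) = 13.746888; V(2,+0) = 0.140000; V(2,+1) = 0.000000; V(2,+2) = 0.000000
Backward induction: V(k, j) = exp(-r*dt) * [p_u * V(k+1, j+1) + p_m * V(k+1, j) + p_d * V(k+1, j-1)]
  V(1,-1) = exp(-r*dt) * [p_u*0.140000 + p_m*13.746888 + p_d*23.764953] = 12.596875
  V(1,+0) = exp(-r*dt) * [p_u*0.000000 + p_m*0.140000 + p_d*13.746888] = 2.180529
  V(1,+1) = exp(-r*dt) * [p_u*0.000000 + p_m*0.000000 + p_d*0.140000] = 0.021277
  V(0,+0) = exp(-r*dt) * [p_u*0.021277 + p_m*2.180529 + p_d*12.596875] = 3.339536

Answer: Price = V(0,0) = 3.3395


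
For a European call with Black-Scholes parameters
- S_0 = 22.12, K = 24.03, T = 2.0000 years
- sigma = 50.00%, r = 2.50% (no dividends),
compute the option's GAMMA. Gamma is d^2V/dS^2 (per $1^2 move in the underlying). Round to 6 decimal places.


Answer: Gamma = 0.024331

Derivation:
d1 = 0.3071376667; d2 = -0.3999691145
phi(d1) = 0.3805623292; exp(-qT) = 1.0000000000; exp(-rT) = 0.9512294245
Gamma = exp(-qT) * phi(d1) / (S * sigma * sqrt(T)) = 1.0000000000 * 0.3805623292 / (22.1200 * 0.5000 * 1.4142135624) = 0.024331


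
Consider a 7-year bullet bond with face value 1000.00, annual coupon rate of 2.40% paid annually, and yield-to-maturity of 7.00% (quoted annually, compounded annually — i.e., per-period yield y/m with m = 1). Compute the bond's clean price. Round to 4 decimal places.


Coupon per period c = face * coupon_rate / m = 24.000000
Periods per year m = 1; per-period yield y/m = 0.070000
Number of cashflows N = 7
Cashflows (t years, CF_t, discount factor 1/(1+y/m)^(m*t), PV):
  t = 1.0000: CF_t = 24.000000, DF = 0.934579, PV = 22.429907
  t = 2.0000: CF_t = 24.000000, DF = 0.873439, PV = 20.962529
  t = 3.0000: CF_t = 24.000000, DF = 0.816298, PV = 19.591149
  t = 4.0000: CF_t = 24.000000, DF = 0.762895, PV = 18.309485
  t = 5.0000: CF_t = 24.000000, DF = 0.712986, PV = 17.111668
  t = 6.0000: CF_t = 24.000000, DF = 0.666342, PV = 15.992213
  t = 7.0000: CF_t = 1024.000000, DF = 0.622750, PV = 637.695736
Price P = sum_t PV_t = 752.092688

Answer: Price = 752.0927


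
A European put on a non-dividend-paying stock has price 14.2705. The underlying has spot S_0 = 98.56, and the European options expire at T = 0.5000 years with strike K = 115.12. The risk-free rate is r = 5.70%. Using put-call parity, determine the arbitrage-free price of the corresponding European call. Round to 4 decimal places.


Answer: Call price = 0.9451

Derivation:
Put-call parity: C - P = S_0 * exp(-qT) - K * exp(-rT).
S_0 * exp(-qT) = 98.5600 * 1.00000000 = 98.56000000
K * exp(-rT) = 115.1200 * 0.97190229 = 111.88539210
C = P + S*exp(-qT) - K*exp(-rT)
C = 14.2705 + 98.56000000 - 111.88539210 = 0.9451


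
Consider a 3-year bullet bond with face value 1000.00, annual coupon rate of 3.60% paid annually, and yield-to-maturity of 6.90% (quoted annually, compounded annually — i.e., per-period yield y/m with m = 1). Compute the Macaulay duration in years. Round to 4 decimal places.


Coupon per period c = face * coupon_rate / m = 36.000000
Periods per year m = 1; per-period yield y/m = 0.069000
Number of cashflows N = 3
Cashflows (t years, CF_t, discount factor 1/(1+y/m)^(m*t), PV):
  t = 1.0000: CF_t = 36.000000, DF = 0.935454, PV = 33.676333
  t = 2.0000: CF_t = 36.000000, DF = 0.875074, PV = 31.502650
  t = 3.0000: CF_t = 1036.000000, DF = 0.818591, PV = 848.060118
Price P = sum_t PV_t = 913.239101
Macaulay numerator sum_t t * PV_t:
  t * PV_t at t = 1.0000: 33.676333
  t * PV_t at t = 2.0000: 63.005300
  t * PV_t at t = 3.0000: 2544.180353
Macaulay duration D = (sum_t t * PV_t) / P = 2640.861986 / 913.239101 = 2.891753

Answer: Macaulay duration = 2.8918 years


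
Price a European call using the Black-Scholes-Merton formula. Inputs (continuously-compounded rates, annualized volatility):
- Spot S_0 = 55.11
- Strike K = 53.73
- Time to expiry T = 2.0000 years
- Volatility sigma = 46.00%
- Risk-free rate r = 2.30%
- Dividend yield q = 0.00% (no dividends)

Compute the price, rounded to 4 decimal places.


d1 = (ln(S/K) + (r - q + 0.5*sigma^2) * T) / (sigma * sqrt(T)) = 0.43496241
d2 = d1 - sigma * sqrt(T) = -0.21557582
exp(-rT) = 0.95504196; exp(-qT) = 1.00000000
C = S_0 * exp(-qT) * N(d1) - K * exp(-rT) * N(d2)
N(d1) = 0.66820515; N(d2) = 0.41465920
C = 55.1100 * 1.00000000 * 0.66820515 - 53.7300 * 0.95504196 * 0.41465920 = 15.5468

Answer: Price = 15.5468


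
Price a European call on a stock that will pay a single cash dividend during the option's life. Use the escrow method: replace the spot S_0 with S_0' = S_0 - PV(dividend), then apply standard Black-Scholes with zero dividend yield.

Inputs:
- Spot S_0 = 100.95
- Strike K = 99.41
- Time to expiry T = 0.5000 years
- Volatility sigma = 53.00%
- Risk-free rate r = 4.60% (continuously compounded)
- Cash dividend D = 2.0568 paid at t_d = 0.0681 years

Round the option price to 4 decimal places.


Answer: Price = 15.4617

Derivation:
PV(D) = D * exp(-r * t_d) = 2.0568 * 0.99687230 = 2.05036695
S_0' = S_0 - PV(D) = 100.9500 - 2.05036695 = 98.89963305
d1 = (ln(S_0'/K) + (r + sigma^2/2)*T) / (sigma*sqrt(T)) = 0.23502046
d2 = d1 - sigma*sqrt(T) = -0.13974614
exp(-rT) = 0.97726248
N(d1) = 0.59290357; N(d2) = 0.44443029
C = S_0' * N(d1) - K * exp(-rT) * N(d2) = 98.89963305 * 0.59290357 - 99.4100 * 0.97726248 * 0.44443029 = 15.4617
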